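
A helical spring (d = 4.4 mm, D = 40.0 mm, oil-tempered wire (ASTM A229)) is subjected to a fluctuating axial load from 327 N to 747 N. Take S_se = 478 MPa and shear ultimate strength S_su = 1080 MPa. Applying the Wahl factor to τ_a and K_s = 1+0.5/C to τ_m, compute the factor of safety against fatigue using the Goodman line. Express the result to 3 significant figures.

0.809

C = D/d = 40.0/4.4 = 9.0909; K_W = (4C−1)/(4C−4)+0.615/C = 1.1603; K_s = 1+0.5/C = 1.0550
F_a = (F_max−F_min)/2 = 210 N; F_m = (F_max+F_min)/2 = 537 N
τ_a = K_W·8F_aD/(πd³) = 1.1603 × 251.11 = 291.37 MPa
τ_m = K_s·8F_mD/(πd³) = 1.0550 × 642.12 = 677.44 MPa
Goodman: 1/n_f = τ_a/S_se + τ_m/S_su = 291.37/478 + 677.44/1080 = 0.60957 + 0.62726 = 1.2368
n_f = 1/1.2368 = 0.8085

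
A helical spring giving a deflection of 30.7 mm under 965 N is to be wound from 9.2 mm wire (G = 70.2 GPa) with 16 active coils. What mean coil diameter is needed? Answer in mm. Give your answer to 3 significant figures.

50.0 mm

Required rate k = F/δ = 965/30.7 = 31.433 N/mm
D = (Gd⁴/(8N_a·k))^(1/3) = (70.2×10³·9.2⁴/(8·16·31.433))^(1/3)
  = (124994)^(1/3) = 49.9992 mm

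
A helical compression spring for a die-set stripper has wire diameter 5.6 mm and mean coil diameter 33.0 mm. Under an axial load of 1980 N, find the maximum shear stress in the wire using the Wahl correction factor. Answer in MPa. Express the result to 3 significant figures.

1190 MPa

Spring index C = D/d = 33.0/5.6 = 5.8929
K_W = (4C−1)/(4C−4) + 0.615/C = 22.571/19.571 + 0.1044 = 1.2576
τ₀ = 8FD/(πd³) = 8·1980·33.0/(π·5.6³) = 522720/551.71 = 947.45 MPa
τ_max = K·τ₀ = 1.2576 × 947.45 = 1191.6 MPa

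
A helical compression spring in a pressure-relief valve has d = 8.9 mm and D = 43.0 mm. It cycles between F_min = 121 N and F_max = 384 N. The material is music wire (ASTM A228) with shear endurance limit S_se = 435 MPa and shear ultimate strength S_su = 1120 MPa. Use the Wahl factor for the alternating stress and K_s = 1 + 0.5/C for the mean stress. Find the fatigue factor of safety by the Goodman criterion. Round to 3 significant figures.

9.92

C = D/d = 43.0/8.9 = 4.8315; K_W = (4C−1)/(4C−4)+0.615/C = 1.3230; K_s = 1+0.5/C = 1.1035
F_a = (F_max−F_min)/2 = 131.5 N; F_m = (F_max+F_min)/2 = 252.5 N
τ_a = K_W·8F_aD/(πd³) = 1.3230 × 20.425 = 27.023 MPa
τ_m = K_s·8F_mD/(πd³) = 1.1035 × 39.219 = 43.278 MPa
Goodman: 1/n_f = τ_a/S_se + τ_m/S_su = 27.023/435 + 43.278/1120 = 0.06212 + 0.03864 = 0.10076
n_f = 1/0.10076 = 9.924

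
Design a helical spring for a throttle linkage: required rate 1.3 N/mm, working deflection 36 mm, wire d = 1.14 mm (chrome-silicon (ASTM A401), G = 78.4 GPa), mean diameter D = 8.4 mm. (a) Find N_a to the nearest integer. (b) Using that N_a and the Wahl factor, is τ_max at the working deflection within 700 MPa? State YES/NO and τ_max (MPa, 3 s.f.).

(a) 21 coils; (b) NO, τ_max = 830 MPa

N_a = Gd⁴/(8D³k) = (78.4×10³)(1.14⁴)/(8·8.4³·1.3) = 21.48 → N_a = 21
Actual rate k = Gd⁴/(8D³·21) = 1.3298 N/mm
Working load F = kδ = 1.3298·36 = 47.873 N
C = 8.4/1.14 = 7.3684; K_W = (4C−1)/(4C−4)+0.615/C = 1.2012
τ_max = K_W·8FD/(πd³) = 1.2012·691.19 = 830.28 MPa
τ_max > 700 MPa → exceeds allowable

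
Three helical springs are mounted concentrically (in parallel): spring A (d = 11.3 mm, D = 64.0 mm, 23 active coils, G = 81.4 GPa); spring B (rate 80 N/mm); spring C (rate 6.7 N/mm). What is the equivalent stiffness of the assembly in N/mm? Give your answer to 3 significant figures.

114 N/mm

k_A = Gd⁴/(8D³N_a) = (81.4×10³)(11.3⁴)/(8·64.0³·23) = 27.516 N/mm
Parallel: k_eq = 27.516 + 80 + 6.7 = 114.22 N/mm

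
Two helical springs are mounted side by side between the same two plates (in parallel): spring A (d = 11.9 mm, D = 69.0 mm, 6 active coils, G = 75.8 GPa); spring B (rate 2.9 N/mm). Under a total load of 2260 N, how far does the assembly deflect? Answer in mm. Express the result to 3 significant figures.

k_A = Gd⁴/(8D³N_a) = (75.8×10³)(11.9⁴)/(8·69.0³·6) = 96.398 N/mm
Parallel: k_eq = 96.398 + 2.9 = 99.298 N/mm
δ = F/k_eq = 2260/99.298 = 22.76 mm

22.8 mm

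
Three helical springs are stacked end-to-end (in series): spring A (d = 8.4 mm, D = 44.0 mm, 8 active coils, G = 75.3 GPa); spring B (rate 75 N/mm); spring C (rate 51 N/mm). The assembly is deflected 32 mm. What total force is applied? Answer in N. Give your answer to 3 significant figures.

674 N

k_A = Gd⁴/(8D³N_a) = (75.3×10³)(8.4⁴)/(8·44.0³·8) = 68.766 N/mm
Series: 1/k_eq = 1/68.766 + 1/75 + 1/51 = 0.047483; k_eq = 21.06 N/mm
F = k_eq·δ = 21.06·32 = 673.92 N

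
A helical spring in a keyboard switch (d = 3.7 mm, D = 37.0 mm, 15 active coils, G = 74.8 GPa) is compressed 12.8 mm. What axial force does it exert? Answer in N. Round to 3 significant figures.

29.5 N

k = Gd⁴/(8D³N_a) = (74.8×10³)(3.7⁴)/(8·37.0³·15) = 2.3063 N/mm
F = k·δ = 2.3063 × 12.8 = 29.521 N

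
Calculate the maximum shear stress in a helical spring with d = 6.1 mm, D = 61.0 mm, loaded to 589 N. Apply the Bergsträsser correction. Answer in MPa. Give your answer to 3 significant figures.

Spring index C = D/d = 61.0/6.1 = 10.0000
K_B = (4C+2)/(4C−3) = 42.000/37.000 = 1.1351
τ₀ = 8FD/(πd³) = 8·589·61.0/(π·6.1³) = 287432/713.08 = 403.08 MPa
τ_max = K·τ₀ = 1.1351 × 403.08 = 457.55 MPa

458 MPa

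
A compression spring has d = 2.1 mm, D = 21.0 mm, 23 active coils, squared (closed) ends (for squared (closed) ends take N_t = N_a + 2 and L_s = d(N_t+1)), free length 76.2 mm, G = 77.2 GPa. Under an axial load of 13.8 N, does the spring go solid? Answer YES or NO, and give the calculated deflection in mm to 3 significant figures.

k = Gd⁴/(8D³N_a) = (77.2×10³)(2.1⁴)/(8·21.0³·23) = 0.88109 N/mm
N_t = 25; L_s = 2.1·26 = 54.6 mm; δ_solid = L₀ − L_s = 76.2 − 54.6 = 21.6 mm
δ = F/k = 13.8/0.88109 = 15.662 mm
δ < δ_solid → spring does not go solid

NO, δ = 15.7 mm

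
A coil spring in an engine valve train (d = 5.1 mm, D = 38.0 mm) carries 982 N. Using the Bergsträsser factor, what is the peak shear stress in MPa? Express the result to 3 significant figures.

Spring index C = D/d = 38.0/5.1 = 7.4510
K_B = (4C+2)/(4C−3) = 31.804/26.804 = 1.1865
τ₀ = 8FD/(πd³) = 8·982·38.0/(π·5.1³) = 298528/416.74 = 716.35 MPa
τ_max = K·τ₀ = 1.1865 × 716.35 = 849.98 MPa

850 MPa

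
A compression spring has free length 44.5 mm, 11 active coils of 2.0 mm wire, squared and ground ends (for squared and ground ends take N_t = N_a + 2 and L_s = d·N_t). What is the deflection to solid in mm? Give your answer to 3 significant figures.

18.5 mm

N_t = 13; L_s = 2.0·13 = 26 mm
δ_solid = L₀ − L_s = 44.5 − 26 = 18.5 mm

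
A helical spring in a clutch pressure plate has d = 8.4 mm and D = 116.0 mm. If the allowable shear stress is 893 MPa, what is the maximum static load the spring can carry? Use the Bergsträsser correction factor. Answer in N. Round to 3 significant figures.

1640 N

C = D/d = 116.0/8.4 = 13.8095
K_B = (4C+2)/(4C−3) = 57.238/52.238 = 1.0957
τ_max = K·8FD/(πd³) → F_max = τ_allow·πd³/(8DK)
F_max = 893·π·8.4³/(8·116.0·1.0957) = 1.6628e+06/1016.8 = 1635.3 N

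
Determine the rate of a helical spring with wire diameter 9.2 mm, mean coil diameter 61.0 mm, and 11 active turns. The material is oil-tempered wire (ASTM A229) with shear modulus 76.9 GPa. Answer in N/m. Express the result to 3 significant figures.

k = Gd⁴/(8D³N_a) = (76.9×10³ × 9.2⁴) / (8 × 61.0³ × 11)
  = 5.50906e+08 / 1.99743e+07 = 27.581 N/mm = 27581 N/m

27600 N/m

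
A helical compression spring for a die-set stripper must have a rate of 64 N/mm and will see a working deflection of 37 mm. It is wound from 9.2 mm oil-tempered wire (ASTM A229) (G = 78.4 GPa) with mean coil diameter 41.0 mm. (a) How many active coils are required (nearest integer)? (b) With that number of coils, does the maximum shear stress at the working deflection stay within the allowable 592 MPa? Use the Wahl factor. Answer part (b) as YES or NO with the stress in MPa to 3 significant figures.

N_a = Gd⁴/(8D³k) = (78.4×10³)(9.2⁴)/(8·41.0³·64) = 15.92 → N_a = 16
Actual rate k = Gd⁴/(8D³·16) = 63.666 N/mm
Working load F = kδ = 63.666·37 = 2355.6 N
C = 41.0/9.2 = 4.4565; K_W = (4C−1)/(4C−4)+0.615/C = 1.3550
τ_max = K_W·8FD/(πd³) = 1.3550·315.84 = 427.96 MPa
τ_max ≤ 592 MPa → acceptable

(a) 16 coils; (b) YES, τ_max = 428 MPa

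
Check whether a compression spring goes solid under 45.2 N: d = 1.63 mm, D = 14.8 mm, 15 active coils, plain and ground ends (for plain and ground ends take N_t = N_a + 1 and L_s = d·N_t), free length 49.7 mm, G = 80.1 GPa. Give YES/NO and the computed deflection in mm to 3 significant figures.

k = Gd⁴/(8D³N_a) = (80.1×10³)(1.63⁴)/(8·14.8³·15) = 1.4535 N/mm
N_t = 16; L_s = 1.63·16 = 26.08 mm; δ_solid = L₀ − L_s = 49.7 − 26.08 = 23.62 mm
δ = F/k = 45.2/1.4535 = 31.097 mm
δ ≥ δ_solid → spring goes solid

YES, δ = 31.1 mm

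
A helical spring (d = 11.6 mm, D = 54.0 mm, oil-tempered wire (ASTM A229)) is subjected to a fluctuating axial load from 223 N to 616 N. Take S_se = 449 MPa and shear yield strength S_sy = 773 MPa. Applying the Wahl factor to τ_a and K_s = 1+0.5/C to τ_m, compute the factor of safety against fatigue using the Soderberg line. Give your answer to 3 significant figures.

C = D/d = 54.0/11.6 = 4.6552; K_W = (4C−1)/(4C−4)+0.615/C = 1.3373; K_s = 1+0.5/C = 1.1074
F_a = (F_max−F_min)/2 = 196.5 N; F_m = (F_max+F_min)/2 = 419.5 N
τ_a = K_W·8F_aD/(πd³) = 1.3373 × 17.311 = 23.15 MPa
τ_m = K_s·8F_mD/(πd³) = 1.1074 × 36.957 = 40.926 MPa
Soderberg: 1/n_f = τ_a/S_se + τ_m/S_sy = 23.15/449 + 40.926/773 = 0.05156 + 0.05294 = 0.1045
n_f = 1/0.1045 = 9.569

9.57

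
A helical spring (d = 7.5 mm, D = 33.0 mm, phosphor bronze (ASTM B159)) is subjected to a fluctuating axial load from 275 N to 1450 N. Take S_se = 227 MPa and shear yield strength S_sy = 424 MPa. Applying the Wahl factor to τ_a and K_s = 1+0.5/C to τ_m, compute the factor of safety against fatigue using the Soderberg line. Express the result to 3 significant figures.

C = D/d = 33.0/7.5 = 4.4000; K_W = (4C−1)/(4C−4)+0.615/C = 1.3604; K_s = 1+0.5/C = 1.1136
F_a = (F_max−F_min)/2 = 587.5 N; F_m = (F_max+F_min)/2 = 862.5 N
τ_a = K_W·8F_aD/(πd³) = 1.3604 × 117.02 = 159.2 MPa
τ_m = K_s·8F_mD/(πd³) = 1.1136 × 171.8 = 191.33 MPa
Soderberg: 1/n_f = τ_a/S_se + τ_m/S_sy = 159.2/227 + 191.33/424 = 0.70130 + 0.45124 = 1.1525
n_f = 1/1.1525 = 0.8676

0.868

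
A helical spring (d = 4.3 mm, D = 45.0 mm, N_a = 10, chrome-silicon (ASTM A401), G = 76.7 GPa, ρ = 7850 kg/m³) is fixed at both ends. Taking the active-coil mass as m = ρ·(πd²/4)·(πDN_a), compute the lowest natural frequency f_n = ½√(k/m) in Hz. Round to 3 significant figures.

74.7 Hz

k = Gd⁴/(8D³N_a) = (76.7×10³)(4.3⁴)/(8·45.0³·10) = 3.597 N/mm = 3597 N/m
Wire length L = πDN_a = π·45.0·10 = 1413.7 mm
m = ρ·(πd²/4)·L = 7850 × 14.522×10⁻⁶ m² × 1.4137 m = 0.16116 kg
f_n = ½√(k/m) = 0.5·√(3597/0.16116) = 0.5·√(22319) = 74.698 Hz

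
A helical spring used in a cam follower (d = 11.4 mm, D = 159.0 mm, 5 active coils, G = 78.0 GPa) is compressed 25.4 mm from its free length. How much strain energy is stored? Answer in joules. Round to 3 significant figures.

k = Gd⁴/(8D³N_a) = (78.0×10³)(11.4⁴)/(8·159.0³·5) = 8.1934 N/mm
U = ½kδ² = 0.5 × 8.1934 × 25.4² = 2643 N·mm = 2.643 J

2.64 J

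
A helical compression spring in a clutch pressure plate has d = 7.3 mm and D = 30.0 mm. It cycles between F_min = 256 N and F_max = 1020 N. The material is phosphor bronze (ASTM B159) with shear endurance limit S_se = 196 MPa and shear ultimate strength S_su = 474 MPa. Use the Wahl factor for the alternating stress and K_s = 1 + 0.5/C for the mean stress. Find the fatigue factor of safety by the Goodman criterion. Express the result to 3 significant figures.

C = D/d = 30.0/7.3 = 4.1096; K_W = (4C−1)/(4C−4)+0.615/C = 1.3908; K_s = 1+0.5/C = 1.1217
F_a = (F_max−F_min)/2 = 382 N; F_m = (F_max+F_min)/2 = 638 N
τ_a = K_W·8F_aD/(πd³) = 1.3908 × 75.016 = 104.34 MPa
τ_m = K_s·8F_mD/(πd³) = 1.1217 × 125.29 = 140.53 MPa
Goodman: 1/n_f = τ_a/S_se + τ_m/S_su = 104.34/196 + 140.53/474 = 0.53233 + 0.29648 = 0.82881
n_f = 1/0.82881 = 1.207

1.21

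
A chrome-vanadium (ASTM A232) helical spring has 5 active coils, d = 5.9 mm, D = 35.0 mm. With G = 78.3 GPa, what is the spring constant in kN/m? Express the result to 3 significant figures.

55.3 kN/m

k = Gd⁴/(8D³N_a) = (78.3×10³ × 5.9⁴) / (8 × 35.0³ × 5)
  = 9.48789e+07 / 1.715e+06 = 55.323 N/mm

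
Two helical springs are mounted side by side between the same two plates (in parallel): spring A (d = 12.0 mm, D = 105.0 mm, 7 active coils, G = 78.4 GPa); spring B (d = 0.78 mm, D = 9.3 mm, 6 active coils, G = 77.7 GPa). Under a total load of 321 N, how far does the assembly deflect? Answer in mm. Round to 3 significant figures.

12.4 mm

k_A = Gd⁴/(8D³N_a) = (78.4×10³)(12.0⁴)/(8·105.0³·7) = 25.078 N/mm
k_B = Gd⁴/(8D³N_a) = (77.7×10³)(0.78⁴)/(8·9.3³·6) = 0.74492 N/mm
Parallel: k_eq = 25.078 + 0.74492 = 25.822 N/mm
δ = F/k_eq = 321/25.822 = 12.431 mm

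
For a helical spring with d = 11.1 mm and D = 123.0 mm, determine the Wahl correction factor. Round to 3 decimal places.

1.130

C = D/d = 123.0/11.1 = 11.0811
K_W = (4C−1)/(4C−4) + 0.615/C = 43.324/40.324 + 0.0555 = 1.1299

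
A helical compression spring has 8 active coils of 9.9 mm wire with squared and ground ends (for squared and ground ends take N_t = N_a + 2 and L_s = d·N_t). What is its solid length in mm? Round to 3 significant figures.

squared and ground ends: N_t = N_a + 2 = 8 + 2 = 10
L_s = d·N_t = 9.9 × 10 = 99 mm

99.0 mm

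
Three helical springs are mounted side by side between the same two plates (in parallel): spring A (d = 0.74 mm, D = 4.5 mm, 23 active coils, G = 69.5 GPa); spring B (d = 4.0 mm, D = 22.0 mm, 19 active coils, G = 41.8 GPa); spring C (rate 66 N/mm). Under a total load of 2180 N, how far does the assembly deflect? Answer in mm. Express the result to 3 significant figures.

k_A = Gd⁴/(8D³N_a) = (69.5×10³)(0.74⁴)/(8·4.5³·23) = 1.243 N/mm
k_B = Gd⁴/(8D³N_a) = (41.8×10³)(4.0⁴)/(8·22.0³·19) = 6.6116 N/mm
Parallel: k_eq = 1.243 + 6.6116 + 66 = 73.855 N/mm
δ = F/k_eq = 2180/73.855 = 29.517 mm

29.5 mm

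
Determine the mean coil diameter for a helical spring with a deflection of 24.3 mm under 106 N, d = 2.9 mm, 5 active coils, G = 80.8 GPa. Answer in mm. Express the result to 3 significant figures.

Required rate k = F/δ = 106/24.3 = 4.3621 N/mm
D = (Gd⁴/(8N_a·k))^(1/3) = (80.8×10³·2.9⁴/(8·5·4.3621))^(1/3)
  = (32752.4)^(1/3) = 31.9949 mm

32.0 mm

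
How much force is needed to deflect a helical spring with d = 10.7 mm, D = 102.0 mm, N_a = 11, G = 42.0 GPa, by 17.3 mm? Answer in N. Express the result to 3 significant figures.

k = Gd⁴/(8D³N_a) = (42.0×10³)(10.7⁴)/(8·102.0³·11) = 5.8952 N/mm
F = k·δ = 5.8952 × 17.3 = 101.99 N

102 N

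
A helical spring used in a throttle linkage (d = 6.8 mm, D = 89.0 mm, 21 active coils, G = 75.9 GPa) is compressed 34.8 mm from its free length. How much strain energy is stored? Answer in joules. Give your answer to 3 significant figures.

k = Gd⁴/(8D³N_a) = (75.9×10³)(6.8⁴)/(8·89.0³·21) = 1.3702 N/mm
U = ½kδ² = 0.5 × 1.3702 × 34.8² = 829.71 N·mm = 0.82971 J

0.830 J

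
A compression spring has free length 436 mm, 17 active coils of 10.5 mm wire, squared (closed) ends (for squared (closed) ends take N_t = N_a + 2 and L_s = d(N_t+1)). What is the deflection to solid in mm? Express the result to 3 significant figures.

226 mm

N_t = 19; L_s = 10.5·20 = 210 mm
δ_solid = L₀ − L_s = 436 − 210 = 226 mm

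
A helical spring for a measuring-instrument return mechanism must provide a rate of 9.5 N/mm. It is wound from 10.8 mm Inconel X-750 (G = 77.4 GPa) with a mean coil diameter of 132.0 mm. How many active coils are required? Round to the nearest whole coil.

6

N_a = Gd⁴/(8D³k) = (77.4×10³ × 10.8⁴)/(8 × 132.0³ × 9.5)
    = 1.05302e+09 / 1.74798e+08 = 6.024 → 6 coils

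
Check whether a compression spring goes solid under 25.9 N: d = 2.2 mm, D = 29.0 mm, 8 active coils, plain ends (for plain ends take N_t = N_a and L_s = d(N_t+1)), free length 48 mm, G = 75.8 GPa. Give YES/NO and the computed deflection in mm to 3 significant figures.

k = Gd⁴/(8D³N_a) = (75.8×10³)(2.2⁴)/(8·29.0³·8) = 1.1376 N/mm
N_t = 8; L_s = 2.2·9 = 19.8 mm; δ_solid = L₀ − L_s = 48 − 19.8 = 28.2 mm
δ = F/k = 25.9/1.1376 = 22.767 mm
δ < δ_solid → spring does not go solid

NO, δ = 22.8 mm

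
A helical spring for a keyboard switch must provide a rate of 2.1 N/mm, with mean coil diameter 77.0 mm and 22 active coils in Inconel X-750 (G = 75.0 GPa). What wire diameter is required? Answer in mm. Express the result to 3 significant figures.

d = (8D³N_a·k / G)^(1/4) = (8·77.0³·22·2.1 / (75.0×10³))^0.25
  = (2249.8)^0.25 = 6.8871 mm

6.89 mm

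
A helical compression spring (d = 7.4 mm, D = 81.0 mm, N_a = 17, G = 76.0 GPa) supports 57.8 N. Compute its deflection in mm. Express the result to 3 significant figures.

k = Gd⁴/(8D³N_a) = (76.0×10³)(7.4⁴)/(8·81.0³·17) = 3.1532 N/mm
δ = F/k = 57.8 / 3.1532 = 18.331 mm

18.3 mm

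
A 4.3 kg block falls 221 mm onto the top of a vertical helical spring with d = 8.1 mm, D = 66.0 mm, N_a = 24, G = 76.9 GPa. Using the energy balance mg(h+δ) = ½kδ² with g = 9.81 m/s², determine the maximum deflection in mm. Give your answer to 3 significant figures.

k = Gd⁴/(8D³N_a) = (76.9×10³)(8.1⁴)/(8·66.0³·24) = 5.997 N/mm
W = mg = 4.3 × 9.81 = 42.183 N
½kδ² − Wδ − Wh = 0 → δ = (W + √(W² + 2kWh))/k
δ = (42.183 + √(1779.4 + 111813))/5.997 = (42.183 + 337.04)/5.997 = 63.235 mm

63.2 mm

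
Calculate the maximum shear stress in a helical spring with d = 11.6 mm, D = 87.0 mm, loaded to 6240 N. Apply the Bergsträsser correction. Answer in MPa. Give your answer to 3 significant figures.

1050 MPa

Spring index C = D/d = 87.0/11.6 = 7.5000
K_B = (4C+2)/(4C−3) = 32.000/27.000 = 1.1852
τ₀ = 8FD/(πd³) = 8·6240·87.0/(π·11.6³) = 4.34304e+06/4903.7 = 885.67 MPa
τ_max = K·τ₀ = 1.1852 × 885.67 = 1049.7 MPa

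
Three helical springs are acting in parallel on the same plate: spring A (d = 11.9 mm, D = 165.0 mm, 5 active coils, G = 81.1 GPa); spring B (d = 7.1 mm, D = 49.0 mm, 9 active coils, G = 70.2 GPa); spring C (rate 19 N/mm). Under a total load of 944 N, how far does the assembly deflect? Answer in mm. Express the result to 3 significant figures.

k_A = Gd⁴/(8D³N_a) = (81.1×10³)(11.9⁴)/(8·165.0³·5) = 9.051 N/mm
k_B = Gd⁴/(8D³N_a) = (70.2×10³)(7.1⁴)/(8·49.0³·9) = 21.06 N/mm
Parallel: k_eq = 9.051 + 21.06 + 19 = 49.111 N/mm
δ = F/k_eq = 944/49.111 = 19.222 mm

19.2 mm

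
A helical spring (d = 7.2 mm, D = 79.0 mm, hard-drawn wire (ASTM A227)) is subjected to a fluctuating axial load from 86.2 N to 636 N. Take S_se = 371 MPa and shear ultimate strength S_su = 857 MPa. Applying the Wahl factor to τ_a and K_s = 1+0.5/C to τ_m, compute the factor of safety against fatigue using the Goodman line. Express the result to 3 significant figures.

C = D/d = 79.0/7.2 = 10.9722; K_W = (4C−1)/(4C−4)+0.615/C = 1.1313; K_s = 1+0.5/C = 1.0456
F_a = (F_max−F_min)/2 = 274.9 N; F_m = (F_max+F_min)/2 = 361.1 N
τ_a = K_W·8F_aD/(πd³) = 1.1313 × 148.16 = 167.61 MPa
τ_m = K_s·8F_mD/(πd³) = 1.0456 × 194.62 = 203.49 MPa
Goodman: 1/n_f = τ_a/S_se + τ_m/S_su = 167.61/371 + 203.49/857 = 0.45179 + 0.23745 = 0.68923
n_f = 1/0.68923 = 1.451

1.45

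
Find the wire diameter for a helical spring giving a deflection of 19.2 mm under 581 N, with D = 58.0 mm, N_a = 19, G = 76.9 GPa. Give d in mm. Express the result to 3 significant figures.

Required rate k = F/δ = 581/19.2 = 30.26 N/mm
d = (8D³N_a·k / G)^(1/4) = (8·58.0³·19·30.26 / (76.9×10³))^0.25
  = (11670)^0.25 = 10.3937 mm

10.4 mm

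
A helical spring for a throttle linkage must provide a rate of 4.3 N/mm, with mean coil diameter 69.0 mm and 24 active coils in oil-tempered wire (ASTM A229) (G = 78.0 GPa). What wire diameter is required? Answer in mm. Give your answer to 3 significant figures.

7.68 mm

d = (8D³N_a·k / G)^(1/4) = (8·69.0³·24·4.3 / (78.0×10³))^0.25
  = (3477.1)^0.25 = 7.6790 mm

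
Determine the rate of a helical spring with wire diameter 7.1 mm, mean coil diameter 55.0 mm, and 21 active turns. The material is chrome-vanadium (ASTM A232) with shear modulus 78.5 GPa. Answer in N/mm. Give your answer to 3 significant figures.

k = Gd⁴/(8D³N_a) = (78.5×10³ × 7.1⁴) / (8 × 55.0³ × 21)
  = 1.99482e+08 / 2.7951e+07 = 7.1368 N/mm

7.14 N/mm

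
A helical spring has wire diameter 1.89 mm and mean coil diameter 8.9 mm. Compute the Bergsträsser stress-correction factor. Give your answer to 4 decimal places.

1.3157

C = D/d = 8.9/1.89 = 4.7090
K_B = (4C+2)/(4C−3) = 20.836/15.836 = 1.3157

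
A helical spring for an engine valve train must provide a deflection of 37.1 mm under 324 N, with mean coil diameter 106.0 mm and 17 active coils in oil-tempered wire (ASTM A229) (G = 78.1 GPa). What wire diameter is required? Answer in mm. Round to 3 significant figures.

11.6 mm

Required rate k = F/δ = 324/37.1 = 8.7332 N/mm
d = (8D³N_a·k / G)^(1/4) = (8·106.0³·17·8.7332 / (78.1×10³))^0.25
  = (18112)^0.25 = 11.6010 mm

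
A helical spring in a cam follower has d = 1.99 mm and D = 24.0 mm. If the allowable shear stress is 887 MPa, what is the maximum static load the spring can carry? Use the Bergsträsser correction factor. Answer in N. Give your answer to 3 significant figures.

103 N

C = D/d = 24.0/1.99 = 12.0603
K_B = (4C+2)/(4C−3) = 50.241/45.241 = 1.1105
τ_max = K·8FD/(πd³) → F_max = τ_allow·πd³/(8DK)
F_max = 887·π·1.99³/(8·24.0·1.1105) = 21960/213.22 = 102.99 N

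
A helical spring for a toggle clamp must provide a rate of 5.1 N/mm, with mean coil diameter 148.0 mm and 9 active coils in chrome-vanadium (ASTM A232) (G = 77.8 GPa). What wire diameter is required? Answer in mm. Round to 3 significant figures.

d = (8D³N_a·k / G)^(1/4) = (8·148.0³·9·5.1 / (77.8×10³))^0.25
  = (15301)^0.25 = 11.1219 mm

11.1 mm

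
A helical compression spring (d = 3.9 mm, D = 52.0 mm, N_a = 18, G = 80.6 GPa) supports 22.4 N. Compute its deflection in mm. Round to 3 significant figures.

24.3 mm

k = Gd⁴/(8D³N_a) = (80.6×10³)(3.9⁴)/(8·52.0³·18) = 0.92092 N/mm
δ = F/k = 22.4 / 0.92092 = 24.324 mm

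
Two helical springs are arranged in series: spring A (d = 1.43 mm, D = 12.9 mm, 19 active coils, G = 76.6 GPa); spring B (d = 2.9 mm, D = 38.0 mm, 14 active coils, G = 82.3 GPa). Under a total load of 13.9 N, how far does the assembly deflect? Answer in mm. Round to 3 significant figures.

k_A = Gd⁴/(8D³N_a) = (76.6×10³)(1.43⁴)/(8·12.9³·19) = 0.98166 N/mm
k_B = Gd⁴/(8D³N_a) = (82.3×10³)(2.9⁴)/(8·38.0³·14) = 0.94716 N/mm
Series: 1/k_eq = 1/0.98166 + 1/0.94716 = 2.0745; k_eq = 0.48205 N/mm
δ = F/k_eq = 13.9/0.48205 = 28.835 mm

28.8 mm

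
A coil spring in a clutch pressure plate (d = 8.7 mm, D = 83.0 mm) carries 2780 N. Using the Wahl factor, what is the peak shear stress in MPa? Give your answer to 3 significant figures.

1030 MPa

Spring index C = D/d = 83.0/8.7 = 9.5402
K_W = (4C−1)/(4C−4) + 0.615/C = 37.161/34.161 + 0.0645 = 1.1523
τ₀ = 8FD/(πd³) = 8·2780·83.0/(π·8.7³) = 1.84592e+06/2068.7 = 892.29 MPa
τ_max = K·τ₀ = 1.1523 × 892.29 = 1028.2 MPa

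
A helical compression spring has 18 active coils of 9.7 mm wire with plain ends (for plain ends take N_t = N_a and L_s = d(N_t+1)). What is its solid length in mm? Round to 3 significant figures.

plain ends: N_t = N_a = 18
L_s = d·(N_t+1) = 9.7 × 19 = 184.3 mm

184 mm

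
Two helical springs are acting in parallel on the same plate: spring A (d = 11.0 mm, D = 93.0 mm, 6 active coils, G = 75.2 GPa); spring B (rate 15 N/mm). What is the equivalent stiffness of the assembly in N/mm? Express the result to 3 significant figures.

43.5 N/mm

k_A = Gd⁴/(8D³N_a) = (75.2×10³)(11.0⁴)/(8·93.0³·6) = 28.517 N/mm
Parallel: k_eq = 28.517 + 15 = 43.517 N/mm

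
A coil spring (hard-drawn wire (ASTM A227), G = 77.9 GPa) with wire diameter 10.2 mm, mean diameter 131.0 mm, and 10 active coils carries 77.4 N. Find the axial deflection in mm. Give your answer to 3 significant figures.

16.5 mm

k = Gd⁴/(8D³N_a) = (77.9×10³)(10.2⁴)/(8·131.0³·10) = 4.6885 N/mm
δ = F/k = 77.4 / 4.6885 = 16.508 mm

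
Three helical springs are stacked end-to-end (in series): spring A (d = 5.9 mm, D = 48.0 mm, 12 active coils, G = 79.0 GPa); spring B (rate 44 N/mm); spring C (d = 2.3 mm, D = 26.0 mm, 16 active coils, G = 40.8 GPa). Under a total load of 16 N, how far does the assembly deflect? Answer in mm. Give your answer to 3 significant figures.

33.7 mm

k_A = Gd⁴/(8D³N_a) = (79.0×10³)(5.9⁴)/(8·48.0³·12) = 9.0165 N/mm
k_C = Gd⁴/(8D³N_a) = (40.8×10³)(2.3⁴)/(8·26.0³·16) = 0.50751 N/mm
Series: 1/k_eq = 1/9.0165 + 1/44 + 1/0.50751 = 2.1041; k_eq = 0.47527 N/mm
δ = F/k_eq = 16/0.47527 = 33.665 mm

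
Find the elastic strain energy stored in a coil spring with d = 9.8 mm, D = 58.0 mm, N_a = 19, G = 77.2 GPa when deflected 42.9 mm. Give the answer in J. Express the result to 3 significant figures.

22.1 J

k = Gd⁴/(8D³N_a) = (77.2×10³)(9.8⁴)/(8·58.0³·19) = 24.01 N/mm
U = ½kδ² = 0.5 × 24.01 × 42.9² = 22094 N·mm = 22.094 J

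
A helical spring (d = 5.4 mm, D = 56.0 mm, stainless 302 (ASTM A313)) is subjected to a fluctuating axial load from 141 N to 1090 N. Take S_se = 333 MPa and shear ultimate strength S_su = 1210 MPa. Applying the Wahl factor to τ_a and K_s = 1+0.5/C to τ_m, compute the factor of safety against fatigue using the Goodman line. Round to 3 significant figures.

0.512

C = D/d = 56.0/5.4 = 10.3704; K_W = (4C−1)/(4C−4)+0.615/C = 1.1393; K_s = 1+0.5/C = 1.0482
F_a = (F_max−F_min)/2 = 474.5 N; F_m = (F_max+F_min)/2 = 615.5 N
τ_a = K_W·8F_aD/(πd³) = 1.1393 × 429.72 = 489.6 MPa
τ_m = K_s·8F_mD/(πd³) = 1.0482 × 557.41 = 584.29 MPa
Goodman: 1/n_f = τ_a/S_se + τ_m/S_su = 489.6/333 + 584.29/1210 = 1.47026 + 0.48288 = 1.9531
n_f = 1/1.9531 = 0.512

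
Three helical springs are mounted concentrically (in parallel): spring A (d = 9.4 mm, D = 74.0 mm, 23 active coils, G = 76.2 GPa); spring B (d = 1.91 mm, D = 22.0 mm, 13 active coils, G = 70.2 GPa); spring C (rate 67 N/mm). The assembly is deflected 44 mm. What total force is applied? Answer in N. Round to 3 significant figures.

3340 N

k_A = Gd⁴/(8D³N_a) = (76.2×10³)(9.4⁴)/(8·74.0³·23) = 7.9791 N/mm
k_B = Gd⁴/(8D³N_a) = (70.2×10³)(1.91⁴)/(8·22.0³·13) = 0.84366 N/mm
Parallel: k_eq = 7.9791 + 0.84366 + 67 = 75.823 N/mm
F = k_eq·δ = 75.823·44 = 3336.2 N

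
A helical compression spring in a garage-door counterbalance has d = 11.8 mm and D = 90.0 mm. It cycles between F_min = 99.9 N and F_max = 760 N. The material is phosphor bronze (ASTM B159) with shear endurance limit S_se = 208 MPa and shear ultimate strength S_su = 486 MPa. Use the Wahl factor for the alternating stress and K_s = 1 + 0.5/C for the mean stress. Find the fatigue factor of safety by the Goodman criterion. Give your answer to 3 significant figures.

C = D/d = 90.0/11.8 = 7.6271; K_W = (4C−1)/(4C−4)+0.615/C = 1.1938; K_s = 1+0.5/C = 1.0656
F_a = (F_max−F_min)/2 = 330.05 N; F_m = (F_max+F_min)/2 = 429.95 N
τ_a = K_W·8F_aD/(πd³) = 1.1938 × 46.038 = 54.96 MPa
τ_m = K_s·8F_mD/(πd³) = 1.0656 × 59.973 = 63.904 MPa
Goodman: 1/n_f = τ_a/S_se + τ_m/S_su = 54.96/208 + 63.904/486 = 0.26423 + 0.13149 = 0.39572
n_f = 1/0.39572 = 2.527

2.53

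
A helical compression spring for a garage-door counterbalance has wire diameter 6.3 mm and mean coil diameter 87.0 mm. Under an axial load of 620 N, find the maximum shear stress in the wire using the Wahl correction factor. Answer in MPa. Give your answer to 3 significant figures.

Spring index C = D/d = 87.0/6.3 = 13.8095
K_W = (4C−1)/(4C−4) + 0.615/C = 54.238/51.238 + 0.0445 = 1.1031
τ₀ = 8FD/(πd³) = 8·620·87.0/(π·6.3³) = 431520/785.55 = 549.33 MPa
τ_max = K·τ₀ = 1.1031 × 549.33 = 605.95 MPa

606 MPa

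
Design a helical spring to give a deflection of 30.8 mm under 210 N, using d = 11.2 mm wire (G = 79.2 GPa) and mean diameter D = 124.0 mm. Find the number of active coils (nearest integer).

Required rate k = F/δ = 210/30.8 = 6.8182 N/mm
N_a = Gd⁴/(8D³k) = (79.2×10³ × 11.2⁴)/(8 × 124.0³ × 6.8182)
    = 1.24623e+09 / 1.03998e+08 = 11.98 → 12 coils

12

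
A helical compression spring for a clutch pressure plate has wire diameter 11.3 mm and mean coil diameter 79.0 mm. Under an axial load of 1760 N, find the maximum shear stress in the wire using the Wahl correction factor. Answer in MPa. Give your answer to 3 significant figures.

Spring index C = D/d = 79.0/11.3 = 6.9912
K_W = (4C−1)/(4C−4) + 0.615/C = 26.965/23.965 + 0.0880 = 1.2132
τ₀ = 8FD/(πd³) = 8·1760·79.0/(π·11.3³) = 1.11232e+06/4533 = 245.38 MPa
τ_max = K·τ₀ = 1.2132 × 245.38 = 297.69 MPa

298 MPa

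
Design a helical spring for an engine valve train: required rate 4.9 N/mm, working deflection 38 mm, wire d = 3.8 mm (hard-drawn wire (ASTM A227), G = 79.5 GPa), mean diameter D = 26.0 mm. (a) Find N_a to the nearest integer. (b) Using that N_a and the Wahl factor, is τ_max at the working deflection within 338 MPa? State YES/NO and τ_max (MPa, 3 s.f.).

(a) 24 coils; (b) YES, τ_max = 274 MPa

N_a = Gd⁴/(8D³k) = (79.5×10³)(3.8⁴)/(8·26.0³·4.9) = 24.06 → N_a = 24
Actual rate k = Gd⁴/(8D³·24) = 4.9122 N/mm
Working load F = kδ = 4.9122·38 = 186.67 N
C = 26.0/3.8 = 6.8421; K_W = (4C−1)/(4C−4)+0.615/C = 1.2183
τ_max = K_W·8FD/(πd³) = 1.2183·225.23 = 274.39 MPa
τ_max ≤ 338 MPa → acceptable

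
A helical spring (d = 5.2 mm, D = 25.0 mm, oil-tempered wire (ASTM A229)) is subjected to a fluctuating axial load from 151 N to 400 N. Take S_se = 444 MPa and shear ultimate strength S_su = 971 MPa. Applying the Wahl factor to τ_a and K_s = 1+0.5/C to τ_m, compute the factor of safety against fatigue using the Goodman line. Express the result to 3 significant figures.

C = D/d = 25.0/5.2 = 4.8077; K_W = (4C−1)/(4C−4)+0.615/C = 1.3249; K_s = 1+0.5/C = 1.1040
F_a = (F_max−F_min)/2 = 124.5 N; F_m = (F_max+F_min)/2 = 275.5 N
τ_a = K_W·8F_aD/(πd³) = 1.3249 × 56.369 = 74.683 MPa
τ_m = K_s·8F_mD/(πd³) = 1.1040 × 124.74 = 137.71 MPa
Goodman: 1/n_f = τ_a/S_se + τ_m/S_su = 74.683/444 + 137.71/971 = 0.16820 + 0.14182 = 0.31003
n_f = 1/0.31003 = 3.226

3.23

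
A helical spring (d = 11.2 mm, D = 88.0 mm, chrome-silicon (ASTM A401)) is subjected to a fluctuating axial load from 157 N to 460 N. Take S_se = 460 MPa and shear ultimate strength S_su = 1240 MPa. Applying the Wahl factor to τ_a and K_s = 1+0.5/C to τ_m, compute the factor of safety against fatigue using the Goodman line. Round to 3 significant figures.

C = D/d = 88.0/11.2 = 7.8571; K_W = (4C−1)/(4C−4)+0.615/C = 1.1876; K_s = 1+0.5/C = 1.0636
F_a = (F_max−F_min)/2 = 151.5 N; F_m = (F_max+F_min)/2 = 308.5 N
τ_a = K_W·8F_aD/(πd³) = 1.1876 × 24.165 = 28.699 MPa
τ_m = K_s·8F_mD/(πd³) = 1.0636 × 49.207 = 52.338 MPa
Goodman: 1/n_f = τ_a/S_se + τ_m/S_su = 28.699/460 + 52.338/1240 = 0.06239 + 0.04221 = 0.1046
n_f = 1/0.1046 = 9.56

9.56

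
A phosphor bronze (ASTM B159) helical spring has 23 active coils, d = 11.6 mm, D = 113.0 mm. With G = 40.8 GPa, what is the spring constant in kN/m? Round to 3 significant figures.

k = Gd⁴/(8D³N_a) = (40.8×10³ × 11.6⁴) / (8 × 113.0³ × 23)
  = 7.38741e+08 / 2.65493e+08 = 2.7825 N/mm

2.78 kN/m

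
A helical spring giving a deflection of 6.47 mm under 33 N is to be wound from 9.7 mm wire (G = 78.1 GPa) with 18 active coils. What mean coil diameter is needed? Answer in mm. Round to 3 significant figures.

Required rate k = F/δ = 33/6.47 = 5.1005 N/mm
D = (Gd⁴/(8N_a·k))^(1/3) = (78.1×10³·9.7⁴/(8·18·5.1005))^(1/3)
  = (941382)^(1/3) = 98.0066 mm

98.0 mm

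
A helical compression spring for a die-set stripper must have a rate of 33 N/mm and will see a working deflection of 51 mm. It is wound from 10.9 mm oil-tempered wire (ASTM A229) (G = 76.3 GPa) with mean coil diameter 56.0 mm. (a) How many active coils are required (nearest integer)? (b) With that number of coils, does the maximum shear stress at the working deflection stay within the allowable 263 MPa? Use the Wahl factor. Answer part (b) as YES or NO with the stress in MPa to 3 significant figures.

(a) 23 coils; (b) YES, τ_max = 244 MPa

N_a = Gd⁴/(8D³k) = (76.3×10³)(10.9⁴)/(8·56.0³·33) = 23.23 → N_a = 23
Actual rate k = Gd⁴/(8D³·23) = 33.331 N/mm
Working load F = kδ = 33.331·51 = 1699.9 N
C = 56.0/10.9 = 5.1376; K_W = (4C−1)/(4C−4)+0.615/C = 1.3010
τ_max = K_W·8FD/(πd³) = 1.3010·187.18 = 243.52 MPa
τ_max ≤ 263 MPa → acceptable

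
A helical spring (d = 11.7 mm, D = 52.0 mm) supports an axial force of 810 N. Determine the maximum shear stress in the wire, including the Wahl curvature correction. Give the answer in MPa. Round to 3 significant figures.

90.8 MPa

Spring index C = D/d = 52.0/11.7 = 4.4444
K_W = (4C−1)/(4C−4) + 0.615/C = 16.778/13.778 + 0.1384 = 1.3561
τ₀ = 8FD/(πd³) = 8·810·52.0/(π·11.7³) = 336960/5031.6 = 66.969 MPa
τ_max = K·τ₀ = 1.3561 × 66.969 = 90.817 MPa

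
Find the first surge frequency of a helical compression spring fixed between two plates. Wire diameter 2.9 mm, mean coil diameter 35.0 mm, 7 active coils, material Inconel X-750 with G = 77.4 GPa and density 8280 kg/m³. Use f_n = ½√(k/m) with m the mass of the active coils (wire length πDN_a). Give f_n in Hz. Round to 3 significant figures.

116 Hz

k = Gd⁴/(8D³N_a) = (77.4×10³)(2.9⁴)/(8·35.0³·7) = 2.28 N/mm = 2280 N/m
Wire length L = πDN_a = π·35.0·7 = 769.69 mm
m = ρ·(πd²/4)·L = 8280 × 6.6052×10⁻⁶ m² × 0.76969 m = 0.042095 kg
f_n = ½√(k/m) = 0.5·√(2280/0.042095) = 0.5·√(54164) = 116.37 Hz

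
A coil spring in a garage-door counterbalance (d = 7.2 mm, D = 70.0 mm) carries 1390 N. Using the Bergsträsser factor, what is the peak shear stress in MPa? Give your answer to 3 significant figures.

Spring index C = D/d = 70.0/7.2 = 9.7222
K_B = (4C+2)/(4C−3) = 40.889/35.889 = 1.1393
τ₀ = 8FD/(πd³) = 8·1390·70.0/(π·7.2³) = 778400/1172.6 = 663.83 MPa
τ_max = K·τ₀ = 1.1393 × 663.83 = 756.31 MPa

756 MPa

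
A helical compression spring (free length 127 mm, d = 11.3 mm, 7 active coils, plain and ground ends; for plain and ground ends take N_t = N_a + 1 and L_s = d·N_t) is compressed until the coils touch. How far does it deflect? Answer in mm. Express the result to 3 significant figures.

36.6 mm

N_t = 8; L_s = 11.3·8 = 90.4 mm
δ_solid = L₀ − L_s = 127 − 90.4 = 36.6 mm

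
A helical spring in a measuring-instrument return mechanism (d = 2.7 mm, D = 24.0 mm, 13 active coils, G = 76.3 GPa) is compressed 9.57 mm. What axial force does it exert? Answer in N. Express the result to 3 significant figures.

k = Gd⁴/(8D³N_a) = (76.3×10³)(2.7⁴)/(8·24.0³·13) = 2.8204 N/mm
F = k·δ = 2.8204 × 9.57 = 26.991 N

27.0 N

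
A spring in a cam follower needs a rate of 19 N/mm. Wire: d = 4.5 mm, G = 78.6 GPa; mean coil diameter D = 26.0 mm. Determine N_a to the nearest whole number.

12

N_a = Gd⁴/(8D³k) = (78.6×10³ × 4.5⁴)/(8 × 26.0³ × 19)
    = 3.22309e+07 / 2.67155e+06 = 12.06 → 12 coils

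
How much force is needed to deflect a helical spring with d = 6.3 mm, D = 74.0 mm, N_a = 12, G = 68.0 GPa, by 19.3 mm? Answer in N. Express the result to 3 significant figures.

k = Gd⁴/(8D³N_a) = (68.0×10³)(6.3⁴)/(8·74.0³·12) = 2.7536 N/mm
F = k·δ = 2.7536 × 19.3 = 53.145 N

53.1 N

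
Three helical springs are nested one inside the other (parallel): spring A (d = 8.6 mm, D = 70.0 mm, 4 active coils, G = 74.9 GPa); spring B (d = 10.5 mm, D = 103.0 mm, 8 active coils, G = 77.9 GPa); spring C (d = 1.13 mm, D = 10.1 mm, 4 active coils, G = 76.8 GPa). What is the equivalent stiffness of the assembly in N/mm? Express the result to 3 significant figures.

k_A = Gd⁴/(8D³N_a) = (74.9×10³)(8.6⁴)/(8·70.0³·4) = 37.328 N/mm
k_B = Gd⁴/(8D³N_a) = (77.9×10³)(10.5⁴)/(8·103.0³·8) = 13.54 N/mm
k_C = Gd⁴/(8D³N_a) = (76.8×10³)(1.13⁴)/(8·10.1³·4) = 3.7981 N/mm
Parallel: k_eq = 37.328 + 13.54 + 3.7981 = 54.665 N/mm

54.7 N/mm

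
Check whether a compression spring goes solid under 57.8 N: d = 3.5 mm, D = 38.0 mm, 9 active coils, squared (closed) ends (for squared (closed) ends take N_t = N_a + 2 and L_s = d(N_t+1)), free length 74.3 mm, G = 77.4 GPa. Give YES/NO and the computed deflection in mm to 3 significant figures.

NO, δ = 19.7 mm

k = Gd⁴/(8D³N_a) = (77.4×10³)(3.5⁴)/(8·38.0³·9) = 2.9399 N/mm
N_t = 11; L_s = 3.5·12 = 42 mm; δ_solid = L₀ − L_s = 74.3 − 42 = 32.3 mm
δ = F/k = 57.8/2.9399 = 19.661 mm
δ < δ_solid → spring does not go solid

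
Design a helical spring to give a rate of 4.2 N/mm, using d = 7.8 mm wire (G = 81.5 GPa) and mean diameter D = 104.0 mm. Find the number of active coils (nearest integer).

N_a = Gd⁴/(8D³k) = (81.5×10³ × 7.8⁴)/(8 × 104.0³ × 4.2)
    = 3.01673e+08 / 3.77954e+07 = 7.982 → 8 coils

8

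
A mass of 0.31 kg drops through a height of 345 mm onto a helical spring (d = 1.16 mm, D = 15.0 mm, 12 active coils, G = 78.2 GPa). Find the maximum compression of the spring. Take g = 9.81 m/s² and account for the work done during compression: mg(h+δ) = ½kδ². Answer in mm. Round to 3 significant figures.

k = Gd⁴/(8D³N_a) = (78.2×10³)(1.16⁴)/(8·15.0³·12) = 0.43701 N/mm
W = mg = 0.31 × 9.81 = 3.0411 N
½kδ² − Wδ − Wh = 0 → δ = (W + √(W² + 2kWh))/k
δ = (3.0411 + √(9.2483 + 917.009))/0.43701 = (3.0411 + 30.434)/0.43701 = 76.601 mm

76.6 mm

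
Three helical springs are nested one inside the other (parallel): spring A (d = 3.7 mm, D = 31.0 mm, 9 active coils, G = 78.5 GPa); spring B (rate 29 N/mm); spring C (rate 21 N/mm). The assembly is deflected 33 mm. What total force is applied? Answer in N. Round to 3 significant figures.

k_A = Gd⁴/(8D³N_a) = (78.5×10³)(3.7⁴)/(8·31.0³·9) = 6.859 N/mm
Parallel: k_eq = 6.859 + 29 + 21 = 56.859 N/mm
F = k_eq·δ = 56.859·33 = 1876.3 N

1880 N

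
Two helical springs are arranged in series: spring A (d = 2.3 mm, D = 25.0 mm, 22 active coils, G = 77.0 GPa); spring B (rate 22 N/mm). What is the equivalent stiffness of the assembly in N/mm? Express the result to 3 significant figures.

0.757 N/mm

k_A = Gd⁴/(8D³N_a) = (77.0×10³)(2.3⁴)/(8·25.0³·22) = 0.78355 N/mm
Series: 1/k_eq = 1/0.78355 + 1/22 = 1.3217; k_eq = 0.75661 N/mm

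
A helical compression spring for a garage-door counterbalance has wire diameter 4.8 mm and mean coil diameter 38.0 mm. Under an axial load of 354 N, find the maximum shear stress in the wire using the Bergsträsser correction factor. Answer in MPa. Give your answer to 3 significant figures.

Spring index C = D/d = 38.0/4.8 = 7.9167
K_B = (4C+2)/(4C−3) = 33.667/28.667 = 1.1744
τ₀ = 8FD/(πd³) = 8·354·38.0/(π·4.8³) = 107616/347.44 = 309.74 MPa
τ_max = K·τ₀ = 1.1744 × 309.74 = 363.77 MPa

364 MPa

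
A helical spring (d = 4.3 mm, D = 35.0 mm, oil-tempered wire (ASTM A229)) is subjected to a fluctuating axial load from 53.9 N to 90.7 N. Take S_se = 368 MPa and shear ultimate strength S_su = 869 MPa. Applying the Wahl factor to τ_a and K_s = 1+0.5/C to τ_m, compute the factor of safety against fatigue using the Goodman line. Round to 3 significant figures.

C = D/d = 35.0/4.3 = 8.1395; K_W = (4C−1)/(4C−4)+0.615/C = 1.1806; K_s = 1+0.5/C = 1.0614
F_a = (F_max−F_min)/2 = 18.4 N; F_m = (F_max+F_min)/2 = 72.3 N
τ_a = K_W·8F_aD/(πd³) = 1.1806 × 20.626 = 24.351 MPa
τ_m = K_s·8F_mD/(πd³) = 1.0614 × 81.048 = 86.026 MPa
Goodman: 1/n_f = τ_a/S_se + τ_m/S_su = 24.351/368 + 86.026/869 = 0.06617 + 0.09899 = 0.16517
n_f = 1/0.16517 = 6.054

6.05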